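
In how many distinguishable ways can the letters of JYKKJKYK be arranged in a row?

420

Letter multiplicities in JYKKJKYK: J×2, K×4, Y×2.
Dividing 8! = 40320 by 4!·2!·2! = 96 for the repeated letters gives 420.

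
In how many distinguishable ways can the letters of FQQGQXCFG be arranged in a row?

15120

FQQGQXCFG has 9 letters with F appearing twice, G appearing twice, and Q appearing 3 times.
So there are 9! / (3!·2!·2!) = 15120 distinguishable arrangements.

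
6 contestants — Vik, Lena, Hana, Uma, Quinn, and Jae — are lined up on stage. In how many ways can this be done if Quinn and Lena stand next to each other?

Treat {Quinn, Lena} as a single unit. There are 5 units to order, and the pair itself can be ordered 2 ways.
So the count is 2·(5)! = 240.

240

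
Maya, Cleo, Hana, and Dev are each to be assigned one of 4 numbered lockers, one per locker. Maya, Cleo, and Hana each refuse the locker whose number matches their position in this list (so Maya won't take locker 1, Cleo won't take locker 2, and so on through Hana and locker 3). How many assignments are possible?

Let Aᵢ (for i ∈ {1, 2, 3}) be the placements that put person i in their forbidden locker. Any j of these fix j positions, leaving (4−j)! ways to fill the rest, and there are C(3,j) ways to pick which j.
By inclusion–exclusion, the number of valid placements is Σ_{j=0}^{3} (−1)^j C(3,j)·(4−j)!.
Computing: 24 − 18 + 6 − 1 = 11.

11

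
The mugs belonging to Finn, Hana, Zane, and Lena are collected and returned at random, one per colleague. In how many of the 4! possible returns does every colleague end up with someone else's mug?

Let Aᵢ be the assignments in which colleague i gets their own mug. We want the size of the complement of A₁∪…∪A_4.
By inclusion–exclusion this is Σ_{j=0}^{4} (−1)^j C(4,j)·(4−j)!.
Computing: 24 − 24 + 12 − 4 + 1 = 9.

9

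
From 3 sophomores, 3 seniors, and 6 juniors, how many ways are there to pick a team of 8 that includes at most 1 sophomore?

Split by how many sophomores are chosen (0 through 1).
Sum: C(3,0)·C(9,8) + C(3,1)·C(9,7) = 9 + 108 = 117.

117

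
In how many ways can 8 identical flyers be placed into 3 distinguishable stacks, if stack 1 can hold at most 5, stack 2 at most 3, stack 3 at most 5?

Without the upper bounds there are C(10,2) = 45 ways to split 8 among 3 stacks.
Subtract solutions that violate a single cap (substitute x_i' = x_i − (cap_i+1)): x_1 ≥ 6 gives C(4,2) = 6; x_2 ≥ 4 gives C(6,2) = 15; x_3 ≥ 6 gives C(4,2) = 6. Together 27.
No two caps can be exceeded simultaneously, so the pair terms are all 0.
By inclusion–exclusion the count is 45 − 27 + 0 = 18.

18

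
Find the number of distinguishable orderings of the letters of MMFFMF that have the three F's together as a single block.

Treat the 3 copies of F as a single block. The multiset to arrange is then {FFF, M, M, M}, 4 items in all.
That gives (4)!/(3!) = 4 arrangements.

4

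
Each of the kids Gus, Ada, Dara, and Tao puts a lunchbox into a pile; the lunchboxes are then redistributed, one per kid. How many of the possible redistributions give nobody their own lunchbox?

Let Aᵢ be the assignments in which kid i gets their own lunchbox. We want the size of the complement of A₁∪…∪A_4.
By inclusion–exclusion this is Σ_{j=0}^{4} (−1)^j C(4,j)·(4−j)!.
Computing: 24 − 24 + 12 − 4 + 1 = 9.

9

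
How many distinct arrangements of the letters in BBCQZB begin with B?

60

With the first slot taken by B, it remains to arrange the other 5 letters (BCQZB).
Those 5 letters have B appearing twice, giving (5)!/(2!) = 60.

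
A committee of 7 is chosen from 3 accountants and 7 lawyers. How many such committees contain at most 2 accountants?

Split by how many accountants are chosen (0 through 2).
Sum: C(3,0)·C(7,7) + C(3,1)·C(7,6) + C(3,2)·C(7,5) = 1 + 21 + 63 = 85.

85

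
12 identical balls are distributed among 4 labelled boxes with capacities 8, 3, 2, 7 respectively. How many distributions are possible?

77

Ignoring the caps, the number of non-negative solutions to x_1+…+x_4 = 12 is C(15,3) = 455.
Subtract solutions that violate a single cap (substitute x_i' = x_i − (cap_i+1)): x_1 ≥ 9 gives C(6,3) = 20; x_2 ≥ 4 gives C(11,3) = 165; x_3 ≥ 3 gives C(12,3) = 220; x_4 ≥ 8 gives C(7,3) = 35. Together 440.
Add back pairs where two caps are both exceeded: 0 + 1 + 0 + 56 + 1 + 4 = 62.
By inclusion–exclusion the count is 455 − 440 + 62 = 77.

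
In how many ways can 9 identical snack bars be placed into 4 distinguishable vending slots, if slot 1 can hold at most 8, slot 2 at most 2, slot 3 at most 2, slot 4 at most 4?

44

By stars and bars, unrestricted non-negative solutions to x_1+…+x_4 = 9 number C(9+3,3) = 220.
Subtract solutions that violate a single cap (substitute x_i' = x_i − (cap_i+1)): x_1 ≥ 9 gives C(3,3) = 1; x_2 ≥ 3 gives C(9,3) = 84; x_3 ≥ 3 gives C(9,3) = 84; x_4 ≥ 5 gives C(7,3) = 35. Together 204.
Add back pairs where two caps are both exceeded: 0 + 0 + 0 + 20 + 4 + 4 = 28.
By inclusion–exclusion the count is 220 − 204 + 28 = 44.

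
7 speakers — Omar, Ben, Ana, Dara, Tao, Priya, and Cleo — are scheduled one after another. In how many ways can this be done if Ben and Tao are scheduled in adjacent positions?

Glue Ben and Tao into one block (2 internal orders), leaving 6 units to arrange in a row.
That gives 2 × 6! = 2 × 720 = 1440.

1440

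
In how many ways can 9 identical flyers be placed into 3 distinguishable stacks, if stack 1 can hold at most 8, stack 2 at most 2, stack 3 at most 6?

20

By stars and bars, unrestricted non-negative solutions to x_1+…+x_3 = 9 number C(9+2,2) = 55.
Subtract solutions that violate a single cap (substitute x_i' = x_i − (cap_i+1)): x_1 ≥ 9 gives C(2,2) = 1; x_2 ≥ 3 gives C(8,2) = 28; x_3 ≥ 7 gives C(4,2) = 6. Together 35.
No two caps can be exceeded simultaneously, so the pair terms are all 0.
By inclusion–exclusion the count is 55 − 35 + 0 = 20.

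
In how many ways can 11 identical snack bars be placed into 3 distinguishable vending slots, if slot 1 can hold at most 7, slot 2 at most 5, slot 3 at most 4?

By stars and bars, unrestricted non-negative solutions to x_1+…+x_3 = 11 number C(11+2,2) = 78.
Subtract solutions that violate a single cap (substitute x_i' = x_i − (cap_i+1)): x_1 ≥ 8 gives C(5,2) = 10; x_2 ≥ 6 gives C(7,2) = 21; x_3 ≥ 5 gives C(8,2) = 28. Together 59.
Add back pairs where two caps are both exceeded: 0 + 0 + 1 = 1.
By inclusion–exclusion the count is 78 − 59 + 1 = 20.

20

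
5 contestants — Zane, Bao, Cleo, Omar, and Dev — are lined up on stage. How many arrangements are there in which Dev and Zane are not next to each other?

72

There are 5! = 120 arrangements in all. If Dev and Zane are adjacent, merging them into one block gives 2·(4)! = 48 arrangements.
So 120 − 48 = 72 arrangements keep them apart.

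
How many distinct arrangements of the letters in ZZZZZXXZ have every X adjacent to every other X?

7

Treat the 2 copies of X as a single block. The multiset to arrange is then {XX, Z, Z, Z, Z, Z, Z}, 7 items in all.
That gives (7)!/(6!) = 7 arrangements.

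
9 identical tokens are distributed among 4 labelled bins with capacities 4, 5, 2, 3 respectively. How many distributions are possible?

41

Ignoring the caps, the number of non-negative solutions to x_1+…+x_4 = 9 is C(12,3) = 220.
Subtract solutions that violate a single cap (substitute x_i' = x_i − (cap_i+1)): x_1 ≥ 5 gives C(7,3) = 35; x_2 ≥ 6 gives C(6,3) = 20; x_3 ≥ 3 gives C(9,3) = 84; x_4 ≥ 4 gives C(8,3) = 56. Together 195.
Add back pairs where two caps are both exceeded: 0 + 4 + 1 + 1 + 0 + 10 = 16.
By inclusion–exclusion the count is 220 − 195 + 16 = 41.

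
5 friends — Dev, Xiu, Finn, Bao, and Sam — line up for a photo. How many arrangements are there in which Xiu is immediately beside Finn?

Glue Xiu and Finn into one block (2 internal orders), leaving 4 units to arrange in a row.
That gives 2 × 4! = 2 × 24 = 48.

48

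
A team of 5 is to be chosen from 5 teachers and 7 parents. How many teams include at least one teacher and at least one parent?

Total 5-person selections from all 12: C(12,5) = 792.
Subtract selections that omit an entire group: no teachers → C(7,5) = 21; no parents → C(5,5) = 1.
Both groups omitted at once is impossible, so 792 − 22 = 770.

770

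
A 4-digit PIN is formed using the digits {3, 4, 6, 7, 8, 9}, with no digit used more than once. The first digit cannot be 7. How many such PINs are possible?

The first digit has 6−1 = 5 choices (anything except 7).
The remaining 3 digits are filled from the other 5 symbols without repetition: 5 × 4 × 3 = 60.
Total: 5 × 60 = 300.

300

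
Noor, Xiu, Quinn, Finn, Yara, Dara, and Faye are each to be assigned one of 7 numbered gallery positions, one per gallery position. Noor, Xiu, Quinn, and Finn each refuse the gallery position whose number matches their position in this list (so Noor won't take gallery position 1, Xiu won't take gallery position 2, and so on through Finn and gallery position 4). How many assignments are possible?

Let Aᵢ (for 1 ≤ i ≤ 4) be the placements that put person i in their forbidden gallery position. Any j of these fix j positions, leaving (7−j)! ways to fill the rest, and there are C(4,j) ways to pick which j.
By inclusion–exclusion, the number of valid placements is Σ_{j=0}^{4} (−1)^j C(4,j)·(7−j)!.
Computing: 5040 − 2880 + 720 − 96 + 6 = 2790.

2790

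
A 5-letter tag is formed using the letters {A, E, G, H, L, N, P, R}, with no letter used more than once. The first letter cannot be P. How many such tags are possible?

The first letter has 8−1 = 7 choices (anything except P).
The remaining 4 letters are filled from the other 7 symbols without repetition: 7 × 6 × 5 × 4 = 840.
Total: 7 × 840 = 5880.

5880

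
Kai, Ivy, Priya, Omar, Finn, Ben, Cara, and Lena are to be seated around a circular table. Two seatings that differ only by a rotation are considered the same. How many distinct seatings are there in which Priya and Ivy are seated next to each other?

Glue Priya and Ivy into a block (2 internal orders). Seating 7 units around a circle gives (6)! arrangements.
So 2 × (6)! = 2 × 720 = 1440.

1440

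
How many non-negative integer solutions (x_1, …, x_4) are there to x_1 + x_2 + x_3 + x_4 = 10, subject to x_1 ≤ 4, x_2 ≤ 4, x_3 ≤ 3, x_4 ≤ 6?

79

Ignoring the caps, the number of non-negative solutions to x_1+…+x_4 = 10 is C(13,3) = 286.
Subtract solutions that violate a single cap (substitute x_i' = x_i − (cap_i+1)): x_1 ≥ 5 gives C(8,3) = 56; x_2 ≥ 5 gives C(8,3) = 56; x_3 ≥ 4 gives C(9,3) = 84; x_4 ≥ 7 gives C(6,3) = 20. Together 216.
Add back pairs where two caps are both exceeded: 1 + 4 + 0 + 4 + 0 + 0 = 9.
By inclusion–exclusion the count is 286 − 216 + 9 = 79.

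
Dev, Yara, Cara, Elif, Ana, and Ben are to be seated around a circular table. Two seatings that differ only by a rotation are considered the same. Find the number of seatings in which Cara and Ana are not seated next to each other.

72

Without the restriction there are (5)! = 120 seatings.
Seatings with Cara beside Ana: treat them as a block with 2 internal orders, giving 2 × (4)! = 48.
Subtracting, 120 − 48 = 72.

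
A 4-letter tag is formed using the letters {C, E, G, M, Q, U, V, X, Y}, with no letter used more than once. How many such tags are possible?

Choose and order 4 of the 9 symbols: the first letter has 9 options, the next 8, then 7, 6.
9 × 8 × 7 × 6 = 3024.

3024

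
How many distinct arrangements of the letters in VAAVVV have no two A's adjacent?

10

Total arrangements of VAAVVV: 6!/(4!·2!) = 15.
Arrangements with the A's together: treat AA as one letter, giving (5)!/(4!) = 5.
Subtracting, 15 − 5 = 10 arrangements keep the A's apart.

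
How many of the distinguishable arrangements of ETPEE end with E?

12

Fix E in the last position and arrange the remaining 4 letters.
Those 4 letters have E appearing twice, giving (4)!/(2!) = 12.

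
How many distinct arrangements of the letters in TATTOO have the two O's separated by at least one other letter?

Total arrangements of TATTOO: 6!/(3!·2!) = 60.
If the two O's are adjacent, glue them into one block, leaving 5 items to arrange: (5)!/(3!) = 20 ways.
Subtracting, 60 − 20 = 40 arrangements keep the O's apart.

40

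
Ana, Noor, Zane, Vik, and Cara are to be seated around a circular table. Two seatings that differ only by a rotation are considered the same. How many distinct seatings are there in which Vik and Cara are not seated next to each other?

12

All circular seatings of 5 people number (4)! = 24.
Seatings with Vik beside Cara: treat them as a block with 2 internal orders, giving 2 × (3)! = 12.
Subtracting, 24 − 12 = 12.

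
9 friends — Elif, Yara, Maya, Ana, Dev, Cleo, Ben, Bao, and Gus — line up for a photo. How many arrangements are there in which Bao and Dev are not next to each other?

282240

There are 9! = 362880 arrangements in all. If Bao and Dev are adjacent, merging them into one block gives 2·(8)! = 80640 arrangements.
So 362880 − 80640 = 282240 arrangements keep them apart.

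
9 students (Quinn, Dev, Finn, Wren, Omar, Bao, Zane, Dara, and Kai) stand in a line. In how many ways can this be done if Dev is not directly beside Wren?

282240

There are 9! = 362880 arrangements in all. If Dev and Wren are adjacent, merging them into one block gives 2·(8)! = 80640 arrangements.
So 362880 − 80640 = 282240 arrangements keep them apart.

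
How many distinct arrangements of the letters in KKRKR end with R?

With the last slot taken by R, it remains to arrange the other 4 letters (KKKR).
Those 4 letters have K appearing 3 times, giving (4)!/(3!) = 4.

4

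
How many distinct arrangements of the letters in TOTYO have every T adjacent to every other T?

Treat the 2 copies of T as a single block. The multiset to arrange is then {TT, O, O, Y}, 4 items in all.
That gives (4)!/(2!) = 12 arrangements.

12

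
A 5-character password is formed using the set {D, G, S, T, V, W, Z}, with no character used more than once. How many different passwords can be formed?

With no repetition, fill the 5 characters in order: 7 choices, then 6, down to 3.
7 × 6 × 5 × 4 × 3 = 2520.

2520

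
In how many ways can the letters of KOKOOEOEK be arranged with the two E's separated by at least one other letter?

980

Total arrangements of KOKOOEOEK: 9!/(4!·3!·2!) = 1260.
If the two E's are adjacent, glue them into one block, leaving 8 items to arrange: (8)!/(4!·3!) = 280 ways.
Subtracting, 1260 − 280 = 980 arrangements keep the E's apart.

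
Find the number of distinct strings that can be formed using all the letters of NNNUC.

20

NNNUC has 5 letters with N appearing 3 times.
Dividing 5! = 120 by 3! = 6 for the repeated letters gives 20.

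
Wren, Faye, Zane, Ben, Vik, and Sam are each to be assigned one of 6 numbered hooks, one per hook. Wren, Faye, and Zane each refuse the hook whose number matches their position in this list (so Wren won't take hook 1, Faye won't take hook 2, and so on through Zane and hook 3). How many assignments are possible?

426

Let Aᵢ (for i ∈ {1, 2, 3}) be the placements that put person i in their forbidden hook. Any j of these fix j positions, leaving (6−j)! ways to fill the rest, and there are C(3,j) ways to pick which j.
By inclusion–exclusion, the number of valid placements is Σ_{j=0}^{3} (−1)^j C(3,j)·(6−j)!.
Computing: 720 − 360 + 72 − 6 = 426.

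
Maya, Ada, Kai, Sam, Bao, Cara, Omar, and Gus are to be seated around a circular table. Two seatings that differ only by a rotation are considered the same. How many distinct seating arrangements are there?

5040

Around a circle, 8 distinct people have 8!/8 = (7)! = 5040 rotationally distinct seatings.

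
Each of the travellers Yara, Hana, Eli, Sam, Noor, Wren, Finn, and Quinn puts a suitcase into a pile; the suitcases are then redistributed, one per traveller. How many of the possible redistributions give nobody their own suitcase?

Let Aᵢ be the assignments in which traveller i gets their own suitcase. We want the size of the complement of A₁∪…∪A_8.
By inclusion–exclusion this is Σ_{j=0}^{8} (−1)^j C(8,j)·(8−j)!.
Computing: 40320 − 40320 + 20160 − 6720 + 1680 − 336 + 56 − 8 + 1 = 14833.

14833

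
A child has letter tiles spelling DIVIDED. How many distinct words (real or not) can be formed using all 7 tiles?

The 7 letters of DIVIDED have repeats: D appearing 3 times and I appearing twice.
The number of distinct arrangements is 7!/(3!·2!) = 5040/12 = 420.

420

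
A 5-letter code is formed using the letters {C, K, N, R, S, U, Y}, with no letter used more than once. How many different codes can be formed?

2520

Choose and order 5 of the 7 symbols: the first letter has 7 options, the next 6, and so on down to 3.
7 × 6 × 5 × 4 × 3 = 2520.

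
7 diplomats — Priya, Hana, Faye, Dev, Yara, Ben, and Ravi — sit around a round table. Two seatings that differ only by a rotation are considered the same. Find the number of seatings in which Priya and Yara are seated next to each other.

240

Glue Priya and Yara into a block (2 internal orders). Seating 6 units around a circle gives (5)! arrangements.
So 2 × (5)! = 2 × 120 = 240.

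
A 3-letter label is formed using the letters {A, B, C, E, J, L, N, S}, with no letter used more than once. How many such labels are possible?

Choose and order 3 of the 8 symbols: the first letter has 8 options, the next 7, then 6.
8 × 7 × 6 = 336.

336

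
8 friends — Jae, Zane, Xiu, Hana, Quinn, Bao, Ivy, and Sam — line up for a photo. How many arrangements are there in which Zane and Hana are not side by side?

Of the 8! = 40320 arrangements, those with Zane and Hana adjacent number 2 × 7! = 10080 (treat the pair as a block with 2 internal orders).
So 40320 − 10080 = 30240 arrangements keep them apart.

30240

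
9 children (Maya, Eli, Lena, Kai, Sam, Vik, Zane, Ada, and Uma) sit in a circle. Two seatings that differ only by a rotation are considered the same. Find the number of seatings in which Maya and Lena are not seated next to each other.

Without the restriction there are (8)! = 40320 seatings.
Seatings with Maya beside Lena: treat them as a block with 2 internal orders, giving 2 × (7)! = 10080.
Subtracting, 40320 − 10080 = 30240.

30240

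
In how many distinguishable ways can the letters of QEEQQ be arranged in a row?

The 5 letters of QEEQQ have repeats: E appearing twice and Q appearing 3 times.
The number of distinct arrangements is 5!/(3!·2!) = 120/12 = 10.

10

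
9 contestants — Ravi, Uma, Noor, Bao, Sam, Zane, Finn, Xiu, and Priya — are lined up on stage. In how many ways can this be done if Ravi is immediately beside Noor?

80640

Glue Ravi and Noor into one block (2 internal orders), leaving 8 units to arrange in a row.
That gives 2 × 8! = 2 × 40320 = 80640.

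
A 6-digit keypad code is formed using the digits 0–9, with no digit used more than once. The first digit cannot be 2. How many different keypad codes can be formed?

136080

The first digit has 10−1 = 9 choices (anything except 2).
The remaining 5 digits are filled from the other 9 symbols without repetition: 9 × 8 × 7 × 6 × 5 = 15120.
Total: 9 × 15120 = 136080.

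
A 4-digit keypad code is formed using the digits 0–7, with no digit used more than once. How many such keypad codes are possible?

1680

This is a permutation of 4 out of 8: P(8,4) = 8!/4!.
8 × 7 × 6 × 5 = 1680.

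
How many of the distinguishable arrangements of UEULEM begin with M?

30

Fix M in the first position and arrange the remaining 5 letters.
Those 5 letters have E appearing twice and U appearing twice, giving (5)!/(2!·2!) = 30.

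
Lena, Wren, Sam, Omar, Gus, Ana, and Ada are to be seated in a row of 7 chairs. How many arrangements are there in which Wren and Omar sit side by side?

1440

Place the 5 others and the Wren-Omar pair as 6 objects in a line; the pair has 2 internal arrangements.
So the count is 2·(6)! = 1440.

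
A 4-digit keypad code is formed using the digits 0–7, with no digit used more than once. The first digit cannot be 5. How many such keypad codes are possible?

The first digit has 8−1 = 7 choices (anything except 5).
The remaining 3 digits are filled from the other 7 symbols without repetition: 7 × 6 × 5 = 210.
Total: 7 × 210 = 1470.

1470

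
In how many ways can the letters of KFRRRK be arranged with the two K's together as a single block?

Treat the 2 copies of K as a single block. The multiset to arrange is then {KK, F, R, R, R}, 5 items in all.
That gives (5)!/(3!) = 20 arrangements.

20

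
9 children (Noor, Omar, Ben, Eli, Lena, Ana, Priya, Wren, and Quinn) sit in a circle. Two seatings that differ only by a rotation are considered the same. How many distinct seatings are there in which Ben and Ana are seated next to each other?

Treat {Ben, Ana} as one unit (2 internal orders) and seat the resulting 8 units around the table: (7)! circular arrangements.
So 2 × (7)! = 2 × 5040 = 10080.

10080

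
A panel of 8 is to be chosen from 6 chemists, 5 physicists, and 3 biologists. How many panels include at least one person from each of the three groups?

Total 8-person selections from all 14: C(14,8) = 3003.
Subtract selections that omit an entire group: no chemists → C(8,8) = 1; no physicists → C(9,8) = 9; no biologists → C(11,8) = 165.
Add back selections omitting two groups (i.e. drawn from a single group): C(6,8) + C(5,8) + C(3,8) = 0.
By inclusion–exclusion: 3003 − 175 + 0 = 2828.

2828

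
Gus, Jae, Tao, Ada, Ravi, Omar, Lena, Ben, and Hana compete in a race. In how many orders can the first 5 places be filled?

There are 9 choices for 1st place, 8 for 2nd, and so on down to 5 for position 5.
That gives 9 × 8 × 7 × 6 × 5 = 15120.

15120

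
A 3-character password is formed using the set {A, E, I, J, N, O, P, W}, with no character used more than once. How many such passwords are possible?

336

This is a permutation of 3 out of 8: P(8,3) = 8!/5!.
8 × 7 × 6 = 336.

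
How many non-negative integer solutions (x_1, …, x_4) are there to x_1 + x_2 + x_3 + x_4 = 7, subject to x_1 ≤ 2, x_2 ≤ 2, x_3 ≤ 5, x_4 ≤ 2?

Without the upper bounds there are C(10,3) = 120 ways to split 7 among 4 variables.
Subtract solutions that violate a single cap (substitute x_i' = x_i − (cap_i+1)): x_1 ≥ 3 gives C(7,3) = 35; x_2 ≥ 3 gives C(7,3) = 35; x_3 ≥ 6 gives C(4,3) = 4; x_4 ≥ 3 gives C(7,3) = 35. Together 109.
Add back pairs where two caps are both exceeded: 4 + 0 + 4 + 0 + 4 + 0 = 12.
By inclusion–exclusion the count is 120 − 109 + 12 = 23.

23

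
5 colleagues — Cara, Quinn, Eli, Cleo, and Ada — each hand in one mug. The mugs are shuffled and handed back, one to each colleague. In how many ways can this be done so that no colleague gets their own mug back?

44

Count assignments avoiding every fixed point. For any j of the 5 colleagues fixed to their own mug, the other 5−j can be arranged in (5−j)! ways.
By inclusion–exclusion this is Σ_{j=0}^{5} (−1)^j C(5,j)·(5−j)!.
Computing: 120 − 120 + 60 − 20 + 5 − 1 = 44.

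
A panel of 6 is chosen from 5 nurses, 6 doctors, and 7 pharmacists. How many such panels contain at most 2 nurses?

15301

Split by how many nurses are chosen (0 through 2).
Sum: C(5,0)·C(13,6) + C(5,1)·C(13,5) + C(5,2)·C(13,4) = 1716 + 6435 + 7150 = 15301.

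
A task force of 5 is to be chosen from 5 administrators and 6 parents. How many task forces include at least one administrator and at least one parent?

Unrestricted: C(11,5) = 462 ways to pick any 5 of the 11.
Subtract selections that omit an entire group: no administrators → C(6,5) = 6; no parents → C(5,5) = 1.
Both groups omitted at once is impossible, so 462 − 7 = 455.

455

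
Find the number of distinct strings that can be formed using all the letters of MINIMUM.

420

Letter multiplicities in MINIMUM: I×2, M×3, N×1, U×1.
Dividing 7! = 5040 by 3!·2! = 12 for the repeated letters gives 420.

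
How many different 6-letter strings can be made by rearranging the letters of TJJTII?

90

TJJTII has 6 letters with I appearing twice, J appearing twice, and T appearing twice.
So there are 6! / (2!·2!·2!) = 90 distinguishable arrangements.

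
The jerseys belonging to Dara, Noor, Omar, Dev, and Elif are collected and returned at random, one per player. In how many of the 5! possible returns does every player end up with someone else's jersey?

Let Aᵢ be the assignments in which player i gets their old jersey. We want the size of the complement of A₁∪…∪A_5.
By inclusion–exclusion this is Σ_{j=0}^{5} (−1)^j C(5,j)·(5−j)!.
Computing: 120 − 120 + 60 − 20 + 5 − 1 = 44.

44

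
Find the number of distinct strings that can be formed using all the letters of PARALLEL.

PARALLEL has 8 letters with A appearing twice and L appearing 3 times.
Dividing 8! = 40320 by 3!·2! = 12 for the repeated letters gives 3360.

3360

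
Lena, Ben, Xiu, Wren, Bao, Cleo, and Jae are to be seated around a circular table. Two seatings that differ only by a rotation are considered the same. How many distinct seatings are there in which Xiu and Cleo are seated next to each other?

240

Treat {Xiu, Cleo} as one unit (2 internal orders) and seat the resulting 6 units around the table: (5)! circular arrangements.
So 2 × (5)! = 2 × 120 = 240.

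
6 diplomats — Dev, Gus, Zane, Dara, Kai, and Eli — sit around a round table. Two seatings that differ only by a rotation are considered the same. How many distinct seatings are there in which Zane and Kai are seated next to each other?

Glue Zane and Kai into a block (2 internal orders). Seating 5 units around a circle gives (4)! arrangements.
So 2 × (4)! = 2 × 24 = 48.

48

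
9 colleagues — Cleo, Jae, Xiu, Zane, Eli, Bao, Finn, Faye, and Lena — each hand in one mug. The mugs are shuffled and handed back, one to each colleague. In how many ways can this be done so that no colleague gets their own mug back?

133496

This is the derangement count D_9: permutations of 9 items with no fixed point.
By inclusion–exclusion this is Σ_{j=0}^{9} (−1)^j C(9,j)·(9−j)!.
Computing: 362880 − 362880 + 181440 − 60480 + 15120 − 3024 + 504 − 72 + 9 − 1 = 133496.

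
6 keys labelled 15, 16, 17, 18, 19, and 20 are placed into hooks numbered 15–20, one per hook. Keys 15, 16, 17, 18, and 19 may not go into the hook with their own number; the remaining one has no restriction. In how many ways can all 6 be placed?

Let Aᵢ (for 15 ≤ i ≤ 19) be the placements that put key i in its forbidden hook. Any j of these fix j positions, leaving (6−j)! ways to fill the rest, and there are C(5,j) ways to pick which j.
By inclusion–exclusion, the number of valid placements is Σ_{j=0}^{5} (−1)^j C(5,j)·(6−j)!.
Computing: 720 − 600 + 240 − 60 + 10 − 1 = 309.

309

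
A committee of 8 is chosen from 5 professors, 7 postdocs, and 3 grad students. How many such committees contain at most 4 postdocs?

5055

Split by how many postdocs are chosen (0 through 4).
Sum: C(7,0)·C(8,8) + C(7,1)·C(8,7) + C(7,2)·C(8,6) + C(7,3)·C(8,5) + C(7,4)·C(8,4) = 1 + 56 + 588 + 1960 + 2450 = 5055.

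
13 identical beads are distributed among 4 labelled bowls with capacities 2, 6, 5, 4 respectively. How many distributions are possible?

Ignoring the caps, the number of non-negative solutions to x_1+…+x_4 = 13 is C(16,3) = 560.
Subtract solutions that violate a single cap (substitute x_i' = x_i − (cap_i+1)): x_1 ≥ 3 gives C(13,3) = 286; x_2 ≥ 7 gives C(9,3) = 84; x_3 ≥ 6 gives C(10,3) = 120; x_4 ≥ 5 gives C(11,3) = 165. Together 655.
Add back pairs where two caps are both exceeded: 20 + 35 + 56 + 1 + 4 + 10 = 126.
By inclusion–exclusion the count is 560 − 655 + 126 = 31.

31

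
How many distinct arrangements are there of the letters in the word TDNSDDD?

210

The 7 letters of TDNSDDD have repeats: D appearing 4 times.
Dividing 7! = 5040 by 4! = 24 for the repeated letters gives 210.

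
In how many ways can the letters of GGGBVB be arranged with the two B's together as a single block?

Treat the 2 copies of B as a single block. The multiset to arrange is then {BB, G, G, G, V}, 5 items in all.
That gives (5)!/(3!) = 20 arrangements.

20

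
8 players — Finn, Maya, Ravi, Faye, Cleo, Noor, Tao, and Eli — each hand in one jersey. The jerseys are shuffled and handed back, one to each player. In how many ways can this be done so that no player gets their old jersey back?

14833

Count assignments avoiding every fixed point. For any j of the 8 players fixed to their old jersey, the other 8−j can be arranged in (8−j)! ways.
By inclusion–exclusion this is Σ_{j=0}^{8} (−1)^j C(8,j)·(8−j)!.
Computing: 40320 − 40320 + 20160 − 6720 + 1680 − 336 + 56 − 8 + 1 = 14833.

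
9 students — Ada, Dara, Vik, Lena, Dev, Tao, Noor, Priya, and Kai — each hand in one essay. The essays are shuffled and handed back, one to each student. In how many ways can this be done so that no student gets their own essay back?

133496

Count assignments avoiding every fixed point. For any j of the 9 students fixed to their own essay, the other 9−j can be arranged in (9−j)! ways.
By inclusion–exclusion this is Σ_{j=0}^{9} (−1)^j C(9,j)·(9−j)!.
Computing: 362880 − 362880 + 181440 − 60480 + 15120 − 3024 + 504 − 72 + 9 − 1 = 133496.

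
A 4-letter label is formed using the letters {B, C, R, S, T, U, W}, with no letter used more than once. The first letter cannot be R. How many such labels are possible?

720

The first letter has 7−1 = 6 choices (anything except R).
The remaining 3 letters are filled from the other 6 symbols without repetition: 6 × 5 × 4 = 120.
Total: 6 × 120 = 720.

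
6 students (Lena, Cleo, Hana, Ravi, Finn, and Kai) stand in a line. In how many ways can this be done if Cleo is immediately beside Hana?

Glue Cleo and Hana into one block (2 internal orders), leaving 5 units to arrange in a row.
That gives 2 × 5! = 2 × 120 = 240.

240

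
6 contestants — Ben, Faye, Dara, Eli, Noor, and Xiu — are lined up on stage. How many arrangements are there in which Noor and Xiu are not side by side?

There are 6! = 720 arrangements in all. If Noor and Xiu are adjacent, merging them into one block gives 2·(5)! = 240 arrangements.
Complementary counting: 720 − 240 = 480.

480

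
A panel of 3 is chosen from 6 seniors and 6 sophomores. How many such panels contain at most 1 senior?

Split by how many seniors are chosen (0 through 1).
Sum: C(6,0)·C(6,3) + C(6,1)·C(6,2) = 20 + 90 = 110.

110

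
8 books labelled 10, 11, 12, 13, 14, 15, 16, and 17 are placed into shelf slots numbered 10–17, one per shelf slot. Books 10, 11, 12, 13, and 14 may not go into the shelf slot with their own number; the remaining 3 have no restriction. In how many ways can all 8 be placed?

Let Aᵢ (for 10 ≤ i ≤ 14) be the placements that put book i in its forbidden shelf slot. Any j of these fix j positions, leaving (8−j)! ways to fill the rest, and there are C(5,j) ways to pick which j.
By inclusion–exclusion, the number of valid placements is Σ_{j=0}^{5} (−1)^j C(5,j)·(8−j)!.
Computing: 40320 − 25200 + 7200 − 1200 + 120 − 6 = 21234.

21234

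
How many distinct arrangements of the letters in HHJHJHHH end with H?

Fix H in the last position and arrange the remaining 7 letters.
Those 7 letters have H appearing 5 times and J appearing twice, giving (7)!/(5!·2!) = 21.

21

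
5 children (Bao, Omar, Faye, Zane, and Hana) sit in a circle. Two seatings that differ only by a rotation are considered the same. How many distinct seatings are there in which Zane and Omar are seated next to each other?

Glue Zane and Omar into a block (2 internal orders). Seating 4 units around a circle gives (3)! arrangements.
So 2 × (3)! = 2 × 6 = 12.

12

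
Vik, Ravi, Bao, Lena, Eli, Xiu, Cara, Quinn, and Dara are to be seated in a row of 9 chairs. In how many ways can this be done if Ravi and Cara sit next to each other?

Glue Ravi and Cara into one block (2 internal orders), leaving 8 units to arrange in a row.
So the count is 2·(8)! = 80640.

80640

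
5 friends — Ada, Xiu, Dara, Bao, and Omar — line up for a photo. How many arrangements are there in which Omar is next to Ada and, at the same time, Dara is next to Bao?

24

Treat {Omar,Ada} as one block (2 orders) and {Dara,Bao} as another (2 orders).
That leaves 3 units to arrange: 2 × 2 × 3! = 4 × 6 = 24.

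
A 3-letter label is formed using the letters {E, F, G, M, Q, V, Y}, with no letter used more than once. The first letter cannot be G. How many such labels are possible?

The first letter has 7−1 = 6 choices (anything except G).
The remaining 2 letters are filled from the other 6 symbols without repetition: 6 × 5 = 30.
Total: 6 × 30 = 180.

180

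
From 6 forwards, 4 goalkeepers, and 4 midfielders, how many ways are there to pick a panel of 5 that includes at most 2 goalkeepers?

1812

Split by how many goalkeepers are chosen (0 through 2).
Sum: C(4,0)·C(10,5) + C(4,1)·C(10,4) + C(4,2)·C(10,3) = 252 + 840 + 720 = 1812.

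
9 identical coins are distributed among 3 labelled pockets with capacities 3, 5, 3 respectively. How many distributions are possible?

6

Ignoring the caps, the number of non-negative solutions to x_1+…+x_3 = 9 is C(11,2) = 55.
Subtract solutions that violate a single cap (substitute x_i' = x_i − (cap_i+1)): x_1 ≥ 4 gives C(7,2) = 21; x_2 ≥ 6 gives C(5,2) = 10; x_3 ≥ 4 gives C(7,2) = 21. Together 52.
Add back pairs where two caps are both exceeded: 0 + 3 + 0 = 3.
By inclusion–exclusion the count is 55 − 52 + 3 = 6.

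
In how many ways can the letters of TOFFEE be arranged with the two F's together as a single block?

60

Treat the 2 copies of F as a single block. The multiset to arrange is then {FF, E, E, O, T}, 5 items in all.
That gives (5)!/(2!) = 60 arrangements.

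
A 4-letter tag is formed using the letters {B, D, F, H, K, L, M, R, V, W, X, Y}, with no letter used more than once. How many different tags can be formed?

11880

With no repetition, fill the 4 letters in order: 12 choices, then 11, down to 9.
12 × 11 × 10 × 9 = 11880.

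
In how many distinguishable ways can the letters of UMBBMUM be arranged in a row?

210

The 7 letters of UMBBMUM have repeats: B appearing twice, M appearing 3 times, and U appearing twice.
Dividing 7! = 5040 by 3!·2!·2! = 24 for the repeated letters gives 210.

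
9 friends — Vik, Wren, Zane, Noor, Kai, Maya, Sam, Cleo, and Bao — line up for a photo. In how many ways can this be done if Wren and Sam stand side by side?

80640

Treat {Wren, Sam} as a single unit. There are 8 units to order, and the pair itself can be ordered 2 ways.
So the count is 2·(8)! = 80640.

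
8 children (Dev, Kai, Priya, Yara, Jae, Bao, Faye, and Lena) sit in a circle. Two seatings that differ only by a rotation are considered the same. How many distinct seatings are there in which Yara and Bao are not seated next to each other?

All circular seatings of 8 people number (7)! = 5040.
Seatings with Yara beside Bao: treat them as a block with 2 internal orders, giving 2 × (6)! = 1440.
Subtracting, 5040 − 1440 = 3600.

3600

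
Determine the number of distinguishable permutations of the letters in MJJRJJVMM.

The 9 letters of MJJRJJVMM have repeats: J appearing 4 times and M appearing 3 times.
Dividing 9! = 362880 by 4!·3! = 144 for the repeated letters gives 2520.

2520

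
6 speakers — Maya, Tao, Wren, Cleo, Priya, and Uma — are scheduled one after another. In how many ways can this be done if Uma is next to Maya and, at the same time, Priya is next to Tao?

Treat {Uma,Maya} as one block (2 orders) and {Priya,Tao} as another (2 orders).
That leaves 4 units to arrange: 2 × 2 × 4! = 4 × 24 = 96.

96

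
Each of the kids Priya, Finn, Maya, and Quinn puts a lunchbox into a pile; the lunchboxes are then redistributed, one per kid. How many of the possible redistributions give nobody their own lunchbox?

Let Aᵢ be the assignments in which kid i gets their own lunchbox. We want the size of the complement of A₁∪…∪A_4.
By inclusion–exclusion this is Σ_{j=0}^{4} (−1)^j C(4,j)·(4−j)!.
Computing: 24 − 24 + 12 − 4 + 1 = 9.

9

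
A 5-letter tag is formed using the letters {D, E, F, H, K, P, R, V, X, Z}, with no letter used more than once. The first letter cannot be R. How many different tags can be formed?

27216

The first letter has 10−1 = 9 choices (anything except R).
The remaining 4 letters are filled from the other 9 symbols without repetition: 9 × 8 × 7 × 6 = 3024.
Total: 9 × 3024 = 27216.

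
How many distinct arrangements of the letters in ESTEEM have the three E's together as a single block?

Treat the 3 copies of E as a single block. The multiset to arrange is then {EEE, M, S, T}, 4 items in all.
All 4 items are distinct, so there are (4)! = 24 arrangements.

24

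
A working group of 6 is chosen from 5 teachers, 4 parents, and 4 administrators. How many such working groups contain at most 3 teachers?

Split by how many teachers are chosen (0 through 3).
Sum: C(5,0)·C(8,6) + C(5,1)·C(8,5) + C(5,2)·C(8,4) + C(5,3)·C(8,3) = 28 + 280 + 700 + 560 = 1568.

1568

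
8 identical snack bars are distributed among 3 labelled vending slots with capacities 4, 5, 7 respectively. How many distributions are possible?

28

Ignoring the caps, the number of non-negative solutions to x_1+…+x_3 = 8 is C(10,2) = 45.
Subtract solutions that violate a single cap (substitute x_i' = x_i − (cap_i+1)): x_1 ≥ 5 gives C(5,2) = 10; x_2 ≥ 6 gives C(4,2) = 6; x_3 ≥ 8 gives C(2,2) = 1. Together 17.
No two caps can be exceeded simultaneously, so the pair terms are all 0.
By inclusion–exclusion the count is 45 − 17 + 0 = 28.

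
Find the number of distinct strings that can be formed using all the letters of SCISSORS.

The 8 letters of SCISSORS have repeats: S appearing 4 times.
The number of distinct arrangements is 8!/(4!) = 40320/24 = 1680.

1680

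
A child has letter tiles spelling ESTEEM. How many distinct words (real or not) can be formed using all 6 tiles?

120

The 6 letters of ESTEEM have repeats: E appearing 3 times.
The number of distinct arrangements is 6!/(3!) = 720/6 = 120.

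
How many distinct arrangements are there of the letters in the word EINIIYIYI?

The 9 letters of EINIIYIYI have repeats: I appearing 5 times and Y appearing twice.
Dividing 9! = 362880 by 5!·2! = 240 for the repeated letters gives 1512.

1512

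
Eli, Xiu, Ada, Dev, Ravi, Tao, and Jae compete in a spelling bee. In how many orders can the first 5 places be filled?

This is an ordered selection of 5 from 7: P(7,5).
That gives 7 × 6 × 5 × 4 × 3 = 2520.

2520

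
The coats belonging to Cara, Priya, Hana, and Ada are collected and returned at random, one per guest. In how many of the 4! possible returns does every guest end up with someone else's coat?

This is the derangement count D_4: permutations of 4 items with no fixed point.
By inclusion–exclusion this is Σ_{j=0}^{4} (−1)^j C(4,j)·(4−j)!.
Computing: 24 − 24 + 12 − 4 + 1 = 9.

9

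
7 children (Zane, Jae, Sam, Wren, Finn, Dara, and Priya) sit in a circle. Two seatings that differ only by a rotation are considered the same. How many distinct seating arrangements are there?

720

Fix one person's seat to break rotational symmetry; the remaining 6 people can be arranged in (6)! = 720 ways.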